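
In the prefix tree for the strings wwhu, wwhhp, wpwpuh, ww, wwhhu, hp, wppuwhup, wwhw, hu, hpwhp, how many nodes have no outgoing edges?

8

A leaf is a node with no children — equivalently, the end of a word that is not a proper prefix of any other stored word.
Those words: "hpwhp", "hu", "wppuwhup", "wpwpuh", "wwhhp", "wwhhu", "wwhu", "wwhw"
Leaf count: 8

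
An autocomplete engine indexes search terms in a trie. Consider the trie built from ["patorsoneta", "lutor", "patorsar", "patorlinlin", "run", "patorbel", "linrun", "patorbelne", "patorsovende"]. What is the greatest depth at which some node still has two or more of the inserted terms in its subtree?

8

Equivalently: take the maximum, over all pairs, of their longest common prefix length.
"patorbel" and "patorbelne" agree on "patorbel" (8 characters) before diverging; nothing deeper is shared.
Longest shared-prefix length: 8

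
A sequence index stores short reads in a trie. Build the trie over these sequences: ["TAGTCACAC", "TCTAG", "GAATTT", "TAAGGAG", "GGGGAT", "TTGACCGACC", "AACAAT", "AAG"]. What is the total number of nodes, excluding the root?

Trace insertions, counting only characters that open a new branch:
  "TAGTCACAC" → 9 new (T, A, G, T, C, A, C, A, C)
  "TCTAG" → prefix "T" already present; 4 new (C, T, A, G)
  "GAATTT" → 6 new (G, A, A, T, T, T)
  "TAAGGAG" → prefix "TA" already present; 5 new (A, G, G, A, G)
  "GGGGAT" → prefix "G" already present; 5 new (G, G, G, A, T)
  "TTGACCGACC" → prefix "T" already present; 9 new (T, G, A, C, C, G, A, C, C)
  "AACAAT" → 6 new (A, A, C, A, A, T)
  "AAG" → prefix "AA" already present; 1 new (G)
Total nodes = 9 + 4 + 6 + 5 + 5 + 9 + 6 + 1 = 45

45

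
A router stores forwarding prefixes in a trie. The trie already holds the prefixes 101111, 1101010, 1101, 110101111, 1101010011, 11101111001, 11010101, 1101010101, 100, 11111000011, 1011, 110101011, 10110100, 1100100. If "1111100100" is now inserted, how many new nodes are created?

3

The longest prefix of "1111100100" already in the trie is "1111100" (length 7).
Each of the 3 remaining characters creates one node.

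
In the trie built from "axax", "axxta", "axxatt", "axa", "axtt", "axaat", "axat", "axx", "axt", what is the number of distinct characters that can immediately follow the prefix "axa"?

The children of the "axa" node are the distinct next characters among strings starting with "axa".
Distinct next characters after "axa": a, t, x.
That node has 3 child edges.

3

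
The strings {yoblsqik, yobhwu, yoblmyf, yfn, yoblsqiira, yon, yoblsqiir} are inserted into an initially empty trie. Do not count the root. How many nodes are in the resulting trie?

Trace insertions, counting only characters that open a new branch:
  "yoblsqik" → 8 new (y, o, b, l, s, q, i, k)
  "yobhwu" → prefix "yob" already present; 3 new (h, w, u)
  "yoblmyf" → prefix "yobl" already present; 3 new (m, y, f)
  "yfn" → prefix "y" already present; 2 new (f, n)
  "yoblsqiira" → prefix "yoblsqi" already present; 3 new (i, r, a)
  "yon" → prefix "yo" already present; 1 new (n)
  "yoblsqiir" → prefix "yoblsqiir" already present; 0 new (none)
Total nodes = 8 + 3 + 3 + 2 + 3 + 1 + 0 = 20

20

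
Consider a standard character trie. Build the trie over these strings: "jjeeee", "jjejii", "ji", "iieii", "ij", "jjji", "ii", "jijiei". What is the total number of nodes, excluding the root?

22

Trace insertions, counting only characters that open a new branch:
  "jjeeee" → 6 new (j, j, e, e, e, e)
  "jjejii" → prefix "jje" already present; 3 new (j, i, i)
  "ji" → prefix "j" already present; 1 new (i)
  "iieii" → 5 new (i, i, e, i, i)
  "ij" → prefix "i" already present; 1 new (j)
  "jjji" → prefix "jj" already present; 2 new (j, i)
  "ii" → prefix "ii" already present; 0 new (none)
  "jijiei" → prefix "ji" already present; 4 new (j, i, e, i)
Total nodes = 6 + 3 + 1 + 5 + 1 + 2 + 0 + 4 = 22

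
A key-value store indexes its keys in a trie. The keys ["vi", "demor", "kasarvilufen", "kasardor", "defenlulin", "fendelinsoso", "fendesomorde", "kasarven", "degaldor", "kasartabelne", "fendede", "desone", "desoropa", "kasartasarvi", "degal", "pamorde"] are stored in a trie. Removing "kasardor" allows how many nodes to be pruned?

A node on "kasardor"'s path can go only if nothing else ends at it or branches off below it.
The suffix "dor" (3 nodes) is used only by "kasardor"; the node for "kasar" still has the child "v", so pruning stops there.
Nodes removed: 3

3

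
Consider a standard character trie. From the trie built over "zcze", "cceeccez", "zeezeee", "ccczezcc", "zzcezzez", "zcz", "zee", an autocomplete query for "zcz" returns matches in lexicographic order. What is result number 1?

zcz

DFS of the "zcz" subtree visits, in order: "zcz", "zcze"
The 1st is zcz.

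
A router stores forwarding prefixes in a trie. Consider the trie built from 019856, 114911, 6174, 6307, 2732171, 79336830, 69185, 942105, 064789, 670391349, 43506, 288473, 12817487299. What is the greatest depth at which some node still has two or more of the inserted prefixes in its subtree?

1

Look for the deepest trie node that still has at least two words in its subtree.
e.g. "019856" and "064789" share the prefix "0" of length 1; no pair shares a longer one.
Longest shared-prefix length: 1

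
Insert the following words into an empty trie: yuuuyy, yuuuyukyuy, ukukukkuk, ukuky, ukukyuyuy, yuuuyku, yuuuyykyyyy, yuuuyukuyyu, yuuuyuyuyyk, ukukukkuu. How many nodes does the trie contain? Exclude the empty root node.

Trace insertions, counting only characters that open a new branch:
  "yuuuyy" → 6 new (y, u, u, u, y, y)
  "yuuuyukyuy" → prefix "yuuuy" already present; 5 new (u, k, y, u, y)
  "ukukukkuk" → 9 new (u, k, u, k, u, k, k, u, k)
  "ukuky" → prefix "ukuk" already present; 1 new (y)
  "ukukyuyuy" → prefix "ukuky" already present; 4 new (u, y, u, y)
  "yuuuyku" → prefix "yuuuy" already present; 2 new (k, u)
  "yuuuyykyyyy" → prefix "yuuuyy" already present; 5 new (k, y, y, y, y)
  "yuuuyukuyyu" → prefix "yuuuyuk" already present; 4 new (u, y, y, u)
  "yuuuyuyuyyk" → prefix "yuuuyu" already present; 5 new (y, u, y, y, k)
  "ukukukkuu" → prefix "ukukukku" already present; 1 new (u)
Total nodes = 6 + 5 + 9 + 1 + 4 + 2 + 5 + 4 + 5 + 1 = 42

42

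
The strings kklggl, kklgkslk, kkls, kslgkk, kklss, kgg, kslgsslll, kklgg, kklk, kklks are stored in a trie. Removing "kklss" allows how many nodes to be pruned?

After clearing the end-marker at "kklss", prune upward until reaching a node still needed by another word.
The suffix "s" (1 node) is used only by "kklss"; "kkls" is itself a stored word, so pruning stops there.
Nodes removed: 1

1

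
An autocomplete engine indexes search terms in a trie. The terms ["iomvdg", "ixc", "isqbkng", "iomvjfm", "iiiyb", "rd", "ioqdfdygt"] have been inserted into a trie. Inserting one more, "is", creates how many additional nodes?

0

"is" is already a full path in the trie; only an end-marker is added.
No new nodes are needed: 0.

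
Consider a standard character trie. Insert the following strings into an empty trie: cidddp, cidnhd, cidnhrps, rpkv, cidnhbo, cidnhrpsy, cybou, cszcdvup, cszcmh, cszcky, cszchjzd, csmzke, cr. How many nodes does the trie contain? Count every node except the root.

43

Trace insertions, counting only characters that open a new branch:
  "cidddp" → 6 new (c, i, d, d, d, p)
  "cidnhd" → prefix "cid" already present; 3 new (n, h, d)
  "cidnhrps" → prefix "cidnh" already present; 3 new (r, p, s)
  "rpkv" → 4 new (r, p, k, v)
  "cidnhbo" → prefix "cidnh" already present; 2 new (b, o)
  "cidnhrpsy" → prefix "cidnhrps" already present; 1 new (y)
  "cybou" → prefix "c" already present; 4 new (y, b, o, u)
  "cszcdvup" → prefix "c" already present; 7 new (s, z, c, d, v, u, p)
  "cszcmh" → prefix "cszc" already present; 2 new (m, h)
  "cszcky" → prefix "cszc" already present; 2 new (k, y)
  "cszchjzd" → prefix "cszc" already present; 4 new (h, j, z, d)
  "csmzke" → prefix "cs" already present; 4 new (m, z, k, e)
  "cr" → prefix "c" already present; 1 new (r)
Total nodes = 6 + 3 + 3 + 4 + 2 + 1 + 4 + 7 + 2 + 2 + 4 + 4 + 1 = 43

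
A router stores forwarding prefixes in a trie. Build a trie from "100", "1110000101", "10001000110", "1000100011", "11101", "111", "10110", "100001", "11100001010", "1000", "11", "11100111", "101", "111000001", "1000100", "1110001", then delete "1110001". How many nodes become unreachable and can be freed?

1

Walk "1110001" from the leaf back toward the root, removing each node that no remaining word uses.
The suffix "1" (1 node) is used only by "1110001"; the node for "111000" still has the child "0", so pruning stops there.
Nodes removed: 1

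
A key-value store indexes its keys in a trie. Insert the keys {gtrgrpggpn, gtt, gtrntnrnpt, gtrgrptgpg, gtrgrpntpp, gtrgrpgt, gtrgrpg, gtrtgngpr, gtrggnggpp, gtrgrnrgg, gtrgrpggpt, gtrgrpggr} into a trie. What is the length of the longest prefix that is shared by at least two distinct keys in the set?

9

Look for the deepest trie node that still has at least two words in its subtree.
"gtrgrpggpn" and "gtrgrpggpt" agree on "gtrgrpggp" (9 characters) before diverging; nothing deeper is shared.
Longest shared-prefix length: 9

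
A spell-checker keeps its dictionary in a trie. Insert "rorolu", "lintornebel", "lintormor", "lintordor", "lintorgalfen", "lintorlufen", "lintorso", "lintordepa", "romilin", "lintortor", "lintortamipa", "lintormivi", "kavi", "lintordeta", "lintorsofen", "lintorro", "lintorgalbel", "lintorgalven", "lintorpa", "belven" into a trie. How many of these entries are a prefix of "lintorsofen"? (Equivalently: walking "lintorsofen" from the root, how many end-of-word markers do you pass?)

2

Check each prefix of "lintorsofen" against the stored set — each match is an end-marker on the path.
Prefixes of the query that are stored words: "lintorso", "lintorsofen"
Count: 2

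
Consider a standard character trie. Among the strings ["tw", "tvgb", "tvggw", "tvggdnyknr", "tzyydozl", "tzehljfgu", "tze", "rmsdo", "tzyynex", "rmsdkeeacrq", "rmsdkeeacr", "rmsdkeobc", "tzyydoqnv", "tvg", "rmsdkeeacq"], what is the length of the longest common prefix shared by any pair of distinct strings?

10

Look for the deepest trie node that still has at least two words in its subtree.
e.g. "rmsdkeeacr" and "rmsdkeeacrq" share the prefix "rmsdkeeacr" of length 10; no pair shares a longer one.
Longest shared-prefix length: 10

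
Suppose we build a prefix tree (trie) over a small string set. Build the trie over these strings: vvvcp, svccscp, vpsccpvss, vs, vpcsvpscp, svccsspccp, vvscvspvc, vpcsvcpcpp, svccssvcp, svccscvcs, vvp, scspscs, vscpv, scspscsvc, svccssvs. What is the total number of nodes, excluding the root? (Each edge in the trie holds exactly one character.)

For each word, the new-node count is its length minus the longest prefix already in the trie:
  "vvvcp" → 5 new (v, v, v, c, p)
  "svccscp" → 7 new (s, v, c, c, s, c, p)
  "vpsccpvss" → prefix "v" already present; 8 new (p, s, c, c, p, v, s, s)
  "vs" → prefix "v" already present; 1 new (s)
  "vpcsvpscp" → prefix "vp" already present; 7 new (c, s, v, p, s, c, p)
  "svccsspccp" → prefix "svccs" already present; 5 new (s, p, c, c, p)
  "vvscvspvc" → prefix "vv" already present; 7 new (s, c, v, s, p, v, c)
  "vpcsvcpcpp" → prefix "vpcsv" already present; 5 new (c, p, c, p, p)
  "svccssvcp" → prefix "svccss" already present; 3 new (v, c, p)
  "svccscvcs" → prefix "svccsc" already present; 3 new (v, c, s)
  "vvp" → prefix "vv" already present; 1 new (p)
  "scspscs" → prefix "s" already present; 6 new (c, s, p, s, c, s)
  "vscpv" → prefix "vs" already present; 3 new (c, p, v)
  "scspscsvc" → prefix "scspscs" already present; 2 new (v, c)
  "svccssvs" → prefix "svccssv" already present; 1 new (s)
Total nodes = 5 + 7 + 8 + 1 + 7 + 5 + 7 + 5 + 3 + 3 + 1 + 6 + 3 + 2 + 1 = 64

64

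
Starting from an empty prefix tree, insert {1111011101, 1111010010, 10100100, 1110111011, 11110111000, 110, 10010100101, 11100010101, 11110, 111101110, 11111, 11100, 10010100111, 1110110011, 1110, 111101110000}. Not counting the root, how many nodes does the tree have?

55

Count nodes per top-level branch (shared prefixes stored once):
  '1'-branch (10010100101, 10010100111, 10100100, 110, 1110, 11100, 11100010101, 1110110011, 1110111011, 11110, 1111010010, 111101110, 11110111000, 111101110000, 1111011101, 11111): 55 nodes
Sum: 55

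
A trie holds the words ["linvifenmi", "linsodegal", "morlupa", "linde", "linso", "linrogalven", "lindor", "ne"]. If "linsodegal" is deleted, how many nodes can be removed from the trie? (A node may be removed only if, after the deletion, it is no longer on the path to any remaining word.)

5

Walk "linsodegal" from the leaf back toward the root, removing each node that no remaining word uses.
The suffix "degal" (5 nodes) is used only by "linsodegal"; "linso" is itself a stored word, so pruning stops there.
Nodes removed: 5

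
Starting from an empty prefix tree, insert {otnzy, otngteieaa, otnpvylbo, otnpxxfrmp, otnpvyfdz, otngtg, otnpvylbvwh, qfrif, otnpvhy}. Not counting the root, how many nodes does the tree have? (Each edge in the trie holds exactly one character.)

38

Trie structure (* marks end of a word):
(root)
├─ o
│  └─ t
│     └─ n
│        ├─ g
│        │  └─ t
│        │     ├─ e
│        │     │  └─ i
│        │     │     └─ e
│        │     │        └─ a
│        │     │           └─ a *
│        │     └─ g *
│        ├─ p
│        │  ├─ v
│        │  │  ├─ h
│        │  │  │  └─ y *
│        │  │  └─ y
│        │  │     ├─ f
│        │  │     │  └─ d
│        │  │     │     └─ z *
│        │  │     └─ l
│        │  │        └─ b
│        │  │           ├─ o *
│        │  │           └─ v
│        │  │              └─ w
│        │  │                 └─ h *
│        │  └─ x
│        │     └─ x
│        │        └─ f
│        │           └─ r
│        │              └─ m
│        │                 └─ p *
│        └─ z
│           └─ y *
└─ q
   └─ f
      └─ r
         └─ i
            └─ f *
Counting every labelled node above: 38.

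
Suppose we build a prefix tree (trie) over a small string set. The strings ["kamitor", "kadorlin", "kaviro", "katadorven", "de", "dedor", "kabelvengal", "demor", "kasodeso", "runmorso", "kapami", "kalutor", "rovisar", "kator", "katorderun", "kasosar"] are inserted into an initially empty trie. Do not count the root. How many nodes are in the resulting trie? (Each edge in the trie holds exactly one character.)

Trace insertions, counting only characters that open a new branch:
  "kamitor" → 7 new (k, a, m, i, t, o, r)
  "kadorlin" → prefix "ka" already present; 6 new (d, o, r, l, i, n)
  "kaviro" → prefix "ka" already present; 4 new (v, i, r, o)
  "katadorven" → prefix "ka" already present; 8 new (t, a, d, o, r, v, e, n)
  "de" → 2 new (d, e)
  "dedor" → prefix "de" already present; 3 new (d, o, r)
  "kabelvengal" → prefix "ka" already present; 9 new (b, e, l, v, e, n, g, a, l)
  "demor" → prefix "de" already present; 3 new (m, o, r)
  "kasodeso" → prefix "ka" already present; 6 new (s, o, d, e, s, o)
  "runmorso" → 8 new (r, u, n, m, o, r, s, o)
  "kapami" → prefix "ka" already present; 4 new (p, a, m, i)
  "kalutor" → prefix "ka" already present; 5 new (l, u, t, o, r)
  "rovisar" → prefix "r" already present; 6 new (o, v, i, s, a, r)
  "kator" → prefix "kat" already present; 2 new (o, r)
  "katorderun" → prefix "kator" already present; 5 new (d, e, r, u, n)
  "kasosar" → prefix "kaso" already present; 3 new (s, a, r)
Total nodes = 7 + 6 + 4 + 8 + 2 + 3 + 9 + 3 + 6 + 8 + 4 + 5 + 6 + 2 + 5 + 3 = 81

81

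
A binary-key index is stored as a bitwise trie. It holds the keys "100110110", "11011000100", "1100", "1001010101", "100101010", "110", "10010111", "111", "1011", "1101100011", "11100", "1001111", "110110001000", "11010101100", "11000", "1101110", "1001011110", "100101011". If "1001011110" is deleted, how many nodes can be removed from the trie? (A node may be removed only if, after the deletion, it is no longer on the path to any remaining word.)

2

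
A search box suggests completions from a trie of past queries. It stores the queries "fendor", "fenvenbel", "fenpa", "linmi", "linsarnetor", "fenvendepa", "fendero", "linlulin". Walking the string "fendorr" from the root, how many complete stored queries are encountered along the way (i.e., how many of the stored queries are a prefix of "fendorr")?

Check each prefix of "fendorr" against the stored set — each match is an end-marker on the path.
Prefixes of the query that are stored words: "fendor"
Count: 1

1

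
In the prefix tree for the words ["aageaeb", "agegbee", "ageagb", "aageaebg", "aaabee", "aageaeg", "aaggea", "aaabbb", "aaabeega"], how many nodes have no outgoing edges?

A leaf is a node with no children — equivalently, the end of a word that is not a proper prefix of any other stored word.
Those words: "aaabbb", "aaabeega", "aageaebg", "aageaeg", "aaggea", "ageagb", "agegbee"
Leaf count: 7

7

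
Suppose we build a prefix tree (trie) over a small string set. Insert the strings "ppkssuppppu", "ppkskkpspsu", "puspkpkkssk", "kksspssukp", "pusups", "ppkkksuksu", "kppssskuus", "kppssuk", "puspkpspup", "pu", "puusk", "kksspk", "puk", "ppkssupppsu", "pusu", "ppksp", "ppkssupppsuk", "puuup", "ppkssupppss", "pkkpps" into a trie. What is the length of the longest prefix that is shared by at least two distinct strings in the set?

11

Look for the deepest trie node that still has at least two words in its subtree.
"ppkssupppsu" and "ppkssupppsuk" agree on "ppkssupppsu" (11 characters) before diverging; nothing deeper is shared.
Longest shared-prefix length: 11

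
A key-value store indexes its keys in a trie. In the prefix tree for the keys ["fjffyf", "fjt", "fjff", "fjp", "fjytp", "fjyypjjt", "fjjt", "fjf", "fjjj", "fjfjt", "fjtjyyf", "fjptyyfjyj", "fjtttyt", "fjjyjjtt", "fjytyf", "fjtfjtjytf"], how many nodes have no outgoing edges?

12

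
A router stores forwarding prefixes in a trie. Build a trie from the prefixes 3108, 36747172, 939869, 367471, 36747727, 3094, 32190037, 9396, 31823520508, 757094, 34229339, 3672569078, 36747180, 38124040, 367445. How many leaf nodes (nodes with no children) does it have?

14

Leaves are exactly the stored words that no other stored word extends.
Those words: "3094", "3108", "31823520508", "32190037", "34229339", "3672569078", "367445", "36747172", "36747180", "36747727", "38124040", "757094", "9396", "939869"
Leaf count: 14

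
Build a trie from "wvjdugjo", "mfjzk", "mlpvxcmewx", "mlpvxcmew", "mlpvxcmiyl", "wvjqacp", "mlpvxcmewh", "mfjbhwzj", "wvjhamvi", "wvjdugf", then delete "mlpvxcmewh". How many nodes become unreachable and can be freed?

1

A node on "mlpvxcmewh"'s path can go only if nothing else ends at it or branches off below it.
The suffix "h" (1 node) is used only by "mlpvxcmewh"; the node for "mlpvxcmew" still has the child "x", so pruning stops there.
Nodes removed: 1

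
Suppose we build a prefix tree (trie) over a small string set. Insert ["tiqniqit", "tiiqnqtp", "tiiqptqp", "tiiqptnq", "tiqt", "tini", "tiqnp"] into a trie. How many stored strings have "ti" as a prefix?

Filter for entries beginning with "ti":
Words under "ti": tiiqnqtp, tiiqptnq, tiiqptqp, tini, tiqniqit, tiqnp, tiqt
Count: 7

7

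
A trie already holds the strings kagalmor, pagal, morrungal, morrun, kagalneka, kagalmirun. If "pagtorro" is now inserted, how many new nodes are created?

5

"pag" is already a path in the trie; the remaining "torro" must be added.
New nodes needed: |"pagtorro"| − 3 = 8 − 3 = 5.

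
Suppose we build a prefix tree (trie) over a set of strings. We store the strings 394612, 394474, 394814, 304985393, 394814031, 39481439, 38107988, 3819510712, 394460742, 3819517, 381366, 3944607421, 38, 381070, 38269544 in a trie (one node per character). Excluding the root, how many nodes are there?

56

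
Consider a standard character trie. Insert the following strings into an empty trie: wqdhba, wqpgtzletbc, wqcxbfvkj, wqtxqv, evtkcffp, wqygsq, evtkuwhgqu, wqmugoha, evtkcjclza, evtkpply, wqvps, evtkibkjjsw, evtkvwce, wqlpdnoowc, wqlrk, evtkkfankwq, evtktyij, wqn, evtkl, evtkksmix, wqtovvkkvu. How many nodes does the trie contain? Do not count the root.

107

For each word, the new-node count is its length minus the longest prefix already in the trie:
  "wqdhba" → 6 new (w, q, d, h, b, a)
  "wqpgtzletbc" → prefix "wq" already present; 9 new (p, g, t, z, l, e, t, b, c)
  "wqcxbfvkj" → prefix "wq" already present; 7 new (c, x, b, f, v, k, j)
  "wqtxqv" → prefix "wq" already present; 4 new (t, x, q, v)
  "evtkcffp" → 8 new (e, v, t, k, c, f, f, p)
  "wqygsq" → prefix "wq" already present; 4 new (y, g, s, q)
  "evtkuwhgqu" → prefix "evtk" already present; 6 new (u, w, h, g, q, u)
  "wqmugoha" → prefix "wq" already present; 6 new (m, u, g, o, h, a)
  "evtkcjclza" → prefix "evtkc" already present; 5 new (j, c, l, z, a)
  "evtkpply" → prefix "evtk" already present; 4 new (p, p, l, y)
  "wqvps" → prefix "wq" already present; 3 new (v, p, s)
  "evtkibkjjsw" → prefix "evtk" already present; 7 new (i, b, k, j, j, s, w)
  "evtkvwce" → prefix "evtk" already present; 4 new (v, w, c, e)
  "wqlpdnoowc" → prefix "wq" already present; 8 new (l, p, d, n, o, o, w, c)
  "wqlrk" → prefix "wql" already present; 2 new (r, k)
  "evtkkfankwq" → prefix "evtk" already present; 7 new (k, f, a, n, k, w, q)
  "evtktyij" → prefix "evtk" already present; 4 new (t, y, i, j)
  "wqn" → prefix "wq" already present; 1 new (n)
  "evtkl" → prefix "evtk" already present; 1 new (l)
  "evtkksmix" → prefix "evtkk" already present; 4 new (s, m, i, x)
  "wqtovvkkvu" → prefix "wqt" already present; 7 new (o, v, v, k, k, v, u)
Total nodes = 6 + 9 + 7 + 4 + 8 + 4 + 6 + 6 + 5 + 4 + 3 + 7 + 4 + 8 + 2 + 7 + 4 + 1 + 1 + 4 + 7 = 107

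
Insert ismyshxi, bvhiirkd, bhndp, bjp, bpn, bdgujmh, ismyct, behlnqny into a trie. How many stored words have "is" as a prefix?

Traverse to the node for "is", then collect every word in that subtree.
Words under "is": ismyct, ismyshxi
Count: 2

2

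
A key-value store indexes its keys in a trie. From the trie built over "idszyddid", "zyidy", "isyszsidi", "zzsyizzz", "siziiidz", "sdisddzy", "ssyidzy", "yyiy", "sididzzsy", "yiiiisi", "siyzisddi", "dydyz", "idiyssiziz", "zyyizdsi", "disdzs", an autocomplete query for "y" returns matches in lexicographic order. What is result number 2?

Filter for "y…" and sort: "yiiiisi", "yyiy"
Position 2: yyiy

yyiy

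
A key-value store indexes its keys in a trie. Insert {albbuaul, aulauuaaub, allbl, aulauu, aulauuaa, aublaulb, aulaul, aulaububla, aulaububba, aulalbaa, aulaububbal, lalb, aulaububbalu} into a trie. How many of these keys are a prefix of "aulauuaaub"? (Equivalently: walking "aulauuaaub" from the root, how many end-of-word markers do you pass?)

Walk "aulauuaaub" from the root; an end-of-word marker is hit whenever a stored word is a prefix of "aulauuaaub".
Prefixes of the query that are stored words: "aulauu", "aulauuaa", "aulauuaaub"
Count: 3

3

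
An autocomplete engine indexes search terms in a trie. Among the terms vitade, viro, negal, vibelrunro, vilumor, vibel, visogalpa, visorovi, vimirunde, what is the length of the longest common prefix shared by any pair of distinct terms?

5

Equivalently: take the maximum, over all pairs, of their longest common prefix length.
e.g. "vibel" and "vibelrunro" share the prefix "vibel" of length 5; no pair shares a longer one.
Longest shared-prefix length: 5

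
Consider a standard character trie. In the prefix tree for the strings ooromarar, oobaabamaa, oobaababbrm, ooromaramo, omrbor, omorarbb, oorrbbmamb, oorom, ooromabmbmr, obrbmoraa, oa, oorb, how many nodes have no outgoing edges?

11

A leaf is a node with no children — equivalently, the end of a word that is not a proper prefix of any other stored word.
Those words: "oa", "obrbmoraa", "omorarbb", "omrbor", "oobaababbrm", "oobaabamaa", "oorb", "ooromabmbmr", "ooromaramo", "ooromarar", "oorrbbmamb"
Leaf count: 11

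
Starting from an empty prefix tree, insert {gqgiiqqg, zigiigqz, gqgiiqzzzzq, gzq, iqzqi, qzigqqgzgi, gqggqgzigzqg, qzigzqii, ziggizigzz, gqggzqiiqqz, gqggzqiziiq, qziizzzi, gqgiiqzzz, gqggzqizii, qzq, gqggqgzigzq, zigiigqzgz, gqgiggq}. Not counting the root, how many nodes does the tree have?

80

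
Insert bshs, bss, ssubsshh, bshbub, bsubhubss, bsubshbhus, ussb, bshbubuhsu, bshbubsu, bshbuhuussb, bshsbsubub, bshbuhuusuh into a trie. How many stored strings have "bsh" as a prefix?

7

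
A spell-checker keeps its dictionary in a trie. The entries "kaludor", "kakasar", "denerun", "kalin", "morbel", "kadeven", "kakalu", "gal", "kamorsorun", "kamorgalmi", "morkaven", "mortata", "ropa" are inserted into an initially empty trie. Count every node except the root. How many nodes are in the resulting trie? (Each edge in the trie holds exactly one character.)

For each word, the new-node count is its length minus the longest prefix already in the trie:
  "kaludor" → 7 new (k, a, l, u, d, o, r)
  "kakasar" → prefix "ka" already present; 5 new (k, a, s, a, r)
  "denerun" → 7 new (d, e, n, e, r, u, n)
  "kalin" → prefix "kal" already present; 2 new (i, n)
  "morbel" → 6 new (m, o, r, b, e, l)
  "kadeven" → prefix "ka" already present; 5 new (d, e, v, e, n)
  "kakalu" → prefix "kaka" already present; 2 new (l, u)
  "gal" → 3 new (g, a, l)
  "kamorsorun" → prefix "ka" already present; 8 new (m, o, r, s, o, r, u, n)
  "kamorgalmi" → prefix "kamor" already present; 5 new (g, a, l, m, i)
  "morkaven" → prefix "mor" already present; 5 new (k, a, v, e, n)
  "mortata" → prefix "mor" already present; 4 new (t, a, t, a)
  "ropa" → 4 new (r, o, p, a)
Total nodes = 7 + 5 + 7 + 2 + 6 + 5 + 2 + 3 + 8 + 5 + 5 + 4 + 4 = 63

63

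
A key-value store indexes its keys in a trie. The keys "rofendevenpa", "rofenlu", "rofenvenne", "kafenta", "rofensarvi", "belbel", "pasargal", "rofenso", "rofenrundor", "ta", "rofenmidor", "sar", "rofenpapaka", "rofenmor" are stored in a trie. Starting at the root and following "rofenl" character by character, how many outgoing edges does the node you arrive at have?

Follow the path "rofenl" to its node, then look at its outgoing edges.
Distinct next characters after "rofenl": u.
That node has 1 child edge.

1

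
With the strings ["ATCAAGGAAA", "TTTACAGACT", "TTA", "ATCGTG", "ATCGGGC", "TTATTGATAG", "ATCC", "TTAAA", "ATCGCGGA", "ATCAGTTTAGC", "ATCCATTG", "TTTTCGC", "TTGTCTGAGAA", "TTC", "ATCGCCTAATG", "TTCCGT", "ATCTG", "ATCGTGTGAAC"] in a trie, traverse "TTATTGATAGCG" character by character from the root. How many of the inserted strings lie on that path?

Walk "TTATTGATAGCG" from the root; an end-of-word marker is hit whenever a stored word is a prefix of "TTATTGATAGCG".
Prefixes of the query that are stored words: "TTA", "TTATTGATAG"
Count: 2

2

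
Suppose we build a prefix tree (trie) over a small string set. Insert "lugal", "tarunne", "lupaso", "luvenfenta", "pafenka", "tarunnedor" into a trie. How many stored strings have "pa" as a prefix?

Walk to "pa"; the words in its subtree are exactly those with that prefix.
Words under "pa": pafenka
Count: 1

1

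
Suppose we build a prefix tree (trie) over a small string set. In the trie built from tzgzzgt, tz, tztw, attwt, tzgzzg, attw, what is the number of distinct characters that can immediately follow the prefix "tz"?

2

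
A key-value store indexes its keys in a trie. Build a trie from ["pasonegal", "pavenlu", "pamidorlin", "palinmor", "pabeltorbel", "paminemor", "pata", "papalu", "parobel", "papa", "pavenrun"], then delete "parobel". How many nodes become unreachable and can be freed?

After clearing the end-marker at "parobel", prune upward until reaching a node still needed by another word.
The suffix "robel" (5 nodes) is used only by "parobel"; the node for "pa" still has the child "s", so pruning stops there.
Nodes removed: 5

5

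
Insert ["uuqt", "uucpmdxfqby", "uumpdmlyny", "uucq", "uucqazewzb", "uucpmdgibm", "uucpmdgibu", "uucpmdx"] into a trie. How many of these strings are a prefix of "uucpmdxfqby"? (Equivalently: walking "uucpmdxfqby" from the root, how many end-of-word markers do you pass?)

2

Traverse "uucpmdxfqby" character by character; count nodes along the way that are marked as word ends.
Prefixes of the query that are stored words: "uucpmdx", "uucpmdxfqby"
Count: 2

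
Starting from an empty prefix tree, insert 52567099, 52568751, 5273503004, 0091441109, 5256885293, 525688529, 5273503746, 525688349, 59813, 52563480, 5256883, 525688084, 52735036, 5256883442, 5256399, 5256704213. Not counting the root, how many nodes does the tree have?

Count nodes per top-level branch (shared prefixes stored once):
  '0'-branch (0091441109): 10 nodes
  '5'-branch (52563480, 5256399, 5256704213, 52567099, 52568751, 525688084, 5256883, 5256883442, 525688349, 525688529, 5256885293, 5273503004, 52735036, 5273503746, 59813): 51 nodes
Sum: 61

61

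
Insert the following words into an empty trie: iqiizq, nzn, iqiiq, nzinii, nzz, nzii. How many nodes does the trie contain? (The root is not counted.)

16

Trie structure (* marks end of a word):
(root)
├─ i
│  └─ q
│     └─ i
│        └─ i
│           ├─ q *
│           └─ z
│              └─ q *
└─ n
   └─ z
      ├─ i
      │  ├─ i *
      │  └─ n
      │     └─ i
      │        └─ i *
      ├─ n *
      └─ z *
Counting every labelled node above: 16.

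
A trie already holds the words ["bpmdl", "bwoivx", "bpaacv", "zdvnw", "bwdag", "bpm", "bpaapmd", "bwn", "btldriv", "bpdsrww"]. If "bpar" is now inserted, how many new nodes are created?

1

The longest prefix of "bpar" already in the trie is "bpa" (length 3).
So 4 − 3 = 1 new nodes.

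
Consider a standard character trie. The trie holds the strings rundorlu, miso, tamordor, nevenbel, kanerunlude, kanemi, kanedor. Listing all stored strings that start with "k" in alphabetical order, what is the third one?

kanerunlude

Words with prefix "k", in lexicographic order: "kanedor", "kanemi", "kanerunlude"
The 3rd is kanerunlude.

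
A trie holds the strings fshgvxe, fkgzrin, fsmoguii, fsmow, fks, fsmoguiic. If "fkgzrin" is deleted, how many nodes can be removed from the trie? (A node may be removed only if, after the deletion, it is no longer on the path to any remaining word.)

5

Walk "fkgzrin" from the leaf back toward the root, removing each node that no remaining word uses.
The suffix "gzrin" (5 nodes) is used only by "fkgzrin"; the node for "fk" still has the child "s", so pruning stops there.
Nodes removed: 5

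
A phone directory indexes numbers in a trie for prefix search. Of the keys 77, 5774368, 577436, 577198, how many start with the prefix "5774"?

2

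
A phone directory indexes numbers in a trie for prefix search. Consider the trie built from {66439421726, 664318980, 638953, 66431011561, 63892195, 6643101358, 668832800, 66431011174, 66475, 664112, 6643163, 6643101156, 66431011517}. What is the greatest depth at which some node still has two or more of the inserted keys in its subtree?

Equivalently: take the maximum, over all pairs, of their longest common prefix length.
"6643101156" and "66431011561" agree on "6643101156" (10 characters) before diverging; nothing deeper is shared.
Longest shared-prefix length: 10

10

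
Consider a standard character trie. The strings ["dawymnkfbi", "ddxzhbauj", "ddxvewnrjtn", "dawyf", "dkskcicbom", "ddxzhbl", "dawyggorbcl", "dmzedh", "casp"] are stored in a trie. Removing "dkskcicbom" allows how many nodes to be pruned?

A node on "dkskcicbom"'s path can go only if nothing else ends at it or branches off below it.
The suffix "kskcicbom" (9 nodes) is used only by "dkskcicbom"; the node for "d" still has the child "a", so pruning stops there.
Nodes removed: 9

9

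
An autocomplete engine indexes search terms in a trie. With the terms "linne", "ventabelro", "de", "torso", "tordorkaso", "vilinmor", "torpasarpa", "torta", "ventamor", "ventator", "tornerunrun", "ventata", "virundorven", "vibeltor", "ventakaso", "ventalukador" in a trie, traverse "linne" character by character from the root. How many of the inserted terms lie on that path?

1

Walk "linne" from the root; an end-of-word marker is hit whenever a stored word is a prefix of "linne".
Prefixes of the query that are stored words: "linne"
Count: 1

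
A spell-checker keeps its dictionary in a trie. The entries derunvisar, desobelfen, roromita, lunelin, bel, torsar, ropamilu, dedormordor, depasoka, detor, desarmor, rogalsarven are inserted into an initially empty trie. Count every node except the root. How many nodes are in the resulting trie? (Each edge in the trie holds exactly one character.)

Insert word by word; a character creates a node only if that edge doesn't already exist:
  "derunvisar" → 10 new (d, e, r, u, n, v, i, s, a, r)
  "desobelfen" → prefix "de" already present; 8 new (s, o, b, e, l, f, e, n)
  "roromita" → 8 new (r, o, r, o, m, i, t, a)
  "lunelin" → 7 new (l, u, n, e, l, i, n)
  "bel" → 3 new (b, e, l)
  "torsar" → 6 new (t, o, r, s, a, r)
  "ropamilu" → prefix "ro" already present; 6 new (p, a, m, i, l, u)
  "dedormordor" → prefix "de" already present; 9 new (d, o, r, m, o, r, d, o, r)
  "depasoka" → prefix "de" already present; 6 new (p, a, s, o, k, a)
  "detor" → prefix "de" already present; 3 new (t, o, r)
  "desarmor" → prefix "des" already present; 5 new (a, r, m, o, r)
  "rogalsarven" → prefix "ro" already present; 9 new (g, a, l, s, a, r, v, e, n)
Total nodes = 10 + 8 + 8 + 7 + 3 + 6 + 6 + 9 + 6 + 3 + 5 + 9 = 80

80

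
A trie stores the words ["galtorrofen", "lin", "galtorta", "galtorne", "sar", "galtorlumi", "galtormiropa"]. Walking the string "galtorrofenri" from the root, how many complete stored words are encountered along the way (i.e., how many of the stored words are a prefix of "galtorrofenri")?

1

Walk "galtorrofenri" from the root; an end-of-word marker is hit whenever a stored word is a prefix of "galtorrofenri".
Prefixes of the query that are stored words: "galtorrofen"
Count: 1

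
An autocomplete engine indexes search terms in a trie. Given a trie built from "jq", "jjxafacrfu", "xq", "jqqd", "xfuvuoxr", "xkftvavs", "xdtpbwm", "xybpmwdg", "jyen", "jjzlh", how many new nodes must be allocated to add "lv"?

2

Nothing in the trie begins with "l"; the whole of "lv" is new.
2 − 0 = 2 new nodes.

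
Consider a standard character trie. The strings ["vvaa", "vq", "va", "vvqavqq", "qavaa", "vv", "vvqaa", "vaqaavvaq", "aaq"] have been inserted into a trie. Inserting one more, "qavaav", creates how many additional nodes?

"qavaa" is already a path in the trie; the remaining "v" must be added.
So 6 − 5 = 1 new nodes.

1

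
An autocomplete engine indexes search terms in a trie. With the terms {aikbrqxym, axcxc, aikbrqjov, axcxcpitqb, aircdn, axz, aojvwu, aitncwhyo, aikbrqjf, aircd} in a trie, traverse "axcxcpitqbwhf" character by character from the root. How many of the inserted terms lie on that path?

2

Walk "axcxcpitqbwhf" from the root; an end-of-word marker is hit whenever a stored word is a prefix of "axcxcpitqbwhf".
Prefixes of the query that are stored words: "axcxc", "axcxcpitqb"
Count: 2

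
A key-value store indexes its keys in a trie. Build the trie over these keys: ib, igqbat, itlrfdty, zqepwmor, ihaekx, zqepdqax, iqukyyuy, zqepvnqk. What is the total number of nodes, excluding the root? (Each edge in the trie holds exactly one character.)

42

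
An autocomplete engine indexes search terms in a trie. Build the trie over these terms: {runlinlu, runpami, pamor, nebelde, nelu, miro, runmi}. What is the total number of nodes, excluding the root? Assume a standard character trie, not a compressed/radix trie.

Trace insertions, counting only characters that open a new branch:
  "runlinlu" → 8 new (r, u, n, l, i, n, l, u)
  "runpami" → prefix "run" already present; 4 new (p, a, m, i)
  "pamor" → 5 new (p, a, m, o, r)
  "nebelde" → 7 new (n, e, b, e, l, d, e)
  "nelu" → prefix "ne" already present; 2 new (l, u)
  "miro" → 4 new (m, i, r, o)
  "runmi" → prefix "run" already present; 2 new (m, i)
Total nodes = 8 + 4 + 5 + 7 + 2 + 4 + 2 = 32

32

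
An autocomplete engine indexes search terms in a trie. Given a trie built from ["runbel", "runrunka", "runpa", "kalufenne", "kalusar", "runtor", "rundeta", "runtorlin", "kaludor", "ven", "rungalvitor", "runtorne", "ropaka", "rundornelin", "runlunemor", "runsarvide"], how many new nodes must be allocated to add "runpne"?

2

Walking "runpne" from the root, the first 4 characters ("runp") follow existing edges; "n" is the first miss.
So 6 − 4 = 2 new nodes.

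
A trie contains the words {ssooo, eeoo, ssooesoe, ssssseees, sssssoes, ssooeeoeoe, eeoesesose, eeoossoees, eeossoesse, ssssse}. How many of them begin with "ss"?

Filter for entries beginning with "ss":
Matches: "ssooeeoeoe", "ssooesoe", "ssooo", "ssssse", "ssssseees", "sssssoes"
Count: 6

6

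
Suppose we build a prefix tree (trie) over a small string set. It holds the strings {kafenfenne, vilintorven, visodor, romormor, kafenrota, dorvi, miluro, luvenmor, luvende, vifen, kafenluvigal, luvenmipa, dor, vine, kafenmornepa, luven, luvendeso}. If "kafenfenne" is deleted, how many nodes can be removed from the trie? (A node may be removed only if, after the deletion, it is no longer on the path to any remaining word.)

5

After clearing the end-marker at "kafenfenne", prune upward until reaching a node still needed by another word.
The suffix "fenne" (5 nodes) is used only by "kafenfenne"; the node for "kafen" still has the child "r", so pruning stops there.
Nodes removed: 5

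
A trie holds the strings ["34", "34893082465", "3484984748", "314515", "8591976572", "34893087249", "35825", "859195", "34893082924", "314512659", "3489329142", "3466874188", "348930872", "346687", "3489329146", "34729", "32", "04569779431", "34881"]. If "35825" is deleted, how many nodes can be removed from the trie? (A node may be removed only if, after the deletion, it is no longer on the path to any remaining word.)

4

Walk "35825" from the leaf back toward the root, removing each node that no remaining word uses.
The suffix "5825" (4 nodes) is used only by "35825"; the node for "3" still has the child "4", so pruning stops there.
Nodes removed: 4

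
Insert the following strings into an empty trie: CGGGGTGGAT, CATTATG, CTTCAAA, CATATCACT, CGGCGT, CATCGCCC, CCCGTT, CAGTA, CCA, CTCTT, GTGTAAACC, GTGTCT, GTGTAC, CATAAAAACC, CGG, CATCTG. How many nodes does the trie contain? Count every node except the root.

68

For each word, the new-node count is its length minus the longest prefix already in the trie:
  "CGGGGTGGAT" → 10 new (C, G, G, G, G, T, G, G, A, T)
  "CATTATG" → prefix "C" already present; 6 new (A, T, T, A, T, G)
  "CTTCAAA" → prefix "C" already present; 6 new (T, T, C, A, A, A)
  "CATATCACT" → prefix "CAT" already present; 6 new (A, T, C, A, C, T)
  "CGGCGT" → prefix "CGG" already present; 3 new (C, G, T)
  "CATCGCCC" → prefix "CAT" already present; 5 new (C, G, C, C, C)
  "CCCGTT" → prefix "C" already present; 5 new (C, C, G, T, T)
  "CAGTA" → prefix "CA" already present; 3 new (G, T, A)
  "CCA" → prefix "CC" already present; 1 new (A)
  "CTCTT" → prefix "CT" already present; 3 new (C, T, T)
  "GTGTAAACC" → 9 new (G, T, G, T, A, A, A, C, C)
  "GTGTCT" → prefix "GTGT" already present; 2 new (C, T)
  "GTGTAC" → prefix "GTGTA" already present; 1 new (C)
  "CATAAAAACC" → prefix "CATA" already present; 6 new (A, A, A, A, C, C)
  "CGG" → prefix "CGG" already present; 0 new (none)
  "CATCTG" → prefix "CATC" already present; 2 new (T, G)
Total nodes = 10 + 6 + 6 + 6 + 3 + 5 + 5 + 3 + 1 + 3 + 9 + 2 + 1 + 6 + 0 + 2 = 68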